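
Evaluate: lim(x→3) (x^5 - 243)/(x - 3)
This is a standard limit.

Factor or rationalize the expression:
  lim(x→3) (x^5 - 243)/(x - 3) = 405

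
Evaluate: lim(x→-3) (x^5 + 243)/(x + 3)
This is a standard limit.

Factor or rationalize the expression:
  lim(x→-3) (x^5 + 243)/(x + 3) = 405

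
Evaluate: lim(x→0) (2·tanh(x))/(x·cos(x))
This is a 0/0 indeterminate form.

Apply L'Hôpital's rule: differentiate numerator and denominator separately.
  f(x) = 2·tanh(x)   ⇒   f'(x) = 2 - 2·tanh(x)^2
  g(x) = x·cos(x)   ⇒   g'(x) = -x·sin(x) + cos(x)
  lim(x→0) f'(x)/g'(x) = lim(x→0) (2 - 2·tanh(x)^2)/(-x·sin(x) + cos(x))
  = 2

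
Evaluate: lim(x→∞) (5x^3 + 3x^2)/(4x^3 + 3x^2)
This is an ∞/∞ indeterminate form.

Apply L'Hôpital's rule: differentiate numerator and denominator separately.
  f(x) = 5·x^3 + 3·x^2   ⇒   f'(x) = 15·x^2 + 6·x
  g(x) = 4·x^3 + 3·x^2   ⇒   g'(x) = 12·x^2 + 6·x
  lim(x→∞) f'(x)/g'(x) = lim(x→∞) (15·x^2 + 6·x)/(12·x^2 + 6·x)
  = 5/4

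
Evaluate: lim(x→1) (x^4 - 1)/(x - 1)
This is a standard limit.

Factor or rationalize the expression:
  lim(x→1) (x^4 - 1)/(x - 1) = 4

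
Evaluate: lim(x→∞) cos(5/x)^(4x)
This is an exponential indeterminate form.

For exponential indeterminate forms, take the natural log:
  Let L = lim(x→∞) cos(5/x)^(4x)
  Then ln(L) = lim(x→∞) [exponent × ln(base)]
  Evaluate using L'Hôpital or standard limits, then exponentiate.
  L = 1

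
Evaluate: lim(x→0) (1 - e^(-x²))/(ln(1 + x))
This is a 0/0 indeterminate form.

Apply L'Hôpital's rule: differentiate numerator and denominator separately.
  f(x) = 1 - e^(-x^2)   ⇒   f'(x) = 2·x·e^(-x^2)
  g(x) = ln(x + 1)   ⇒   g'(x) = 1/(x + 1)
  lim(x→0) f'(x)/g'(x) = lim(x→0) (2·x·e^(-x^2))/(1/(x + 1))
  = 0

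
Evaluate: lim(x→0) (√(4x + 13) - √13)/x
This is a standard limit.

Factor or rationalize the expression:
  lim(x→0) (√(4x + 13) - √13)/x = 2·sqrt(13)/13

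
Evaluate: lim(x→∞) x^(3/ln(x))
This is an exponential indeterminate form.

For exponential indeterminate forms, take the natural log:
  Let L = lim(x→∞) x^(3/ln(x))
  Then ln(L) = lim(x→∞) [exponent × ln(base)]
  Evaluate using L'Hôpital or standard limits, then exponentiate.
  L = e^(3)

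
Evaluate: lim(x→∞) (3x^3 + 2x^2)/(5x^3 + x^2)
This is an ∞/∞ indeterminate form.

Apply L'Hôpital's rule: differentiate numerator and denominator separately.
  f(x) = 3·x^3 + 2·x^2   ⇒   f'(x) = 9·x^2 + 4·x
  g(x) = 5·x^3 + x^2   ⇒   g'(x) = 15·x^2 + 2·x
  lim(x→∞) f'(x)/g'(x) = lim(x→∞) (9·x^2 + 4·x)/(15·x^2 + 2·x)
  = 3/5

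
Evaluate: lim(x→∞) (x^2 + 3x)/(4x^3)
This is an ∞/∞ indeterminate form.

Apply L'Hôpital's rule: differentiate numerator and denominator separately.
  f(x) = x^2 + 3·x   ⇒   f'(x) = 2·x + 3
  g(x) = 4·x^3   ⇒   g'(x) = 12·x^2
  lim(x→∞) f'(x)/g'(x) = lim(x→∞) (2·x + 3)/(12·x^2)
  = 0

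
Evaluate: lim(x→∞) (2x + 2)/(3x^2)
This is an ∞/∞ indeterminate form.

Apply L'Hôpital's rule: differentiate numerator and denominator separately.
  f(x) = 2·x + 2   ⇒   f'(x) = 2
  g(x) = 3·x^2   ⇒   g'(x) = 6·x
  lim(x→∞) f'(x)/g'(x) = lim(x→∞) (2)/(6·x)
  = 0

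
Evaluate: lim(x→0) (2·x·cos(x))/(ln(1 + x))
This is a 0/0 indeterminate form.

Apply L'Hôpital's rule: differentiate numerator and denominator separately.
  f(x) = 2·x·cos(x)   ⇒   f'(x) = -2·x·sin(x) + 2·cos(x)
  g(x) = ln(x + 1)   ⇒   g'(x) = 1/(x + 1)
  lim(x→0) f'(x)/g'(x) = lim(x→0) (-2·x·sin(x) + 2·cos(x))/(1/(x + 1))
  = 2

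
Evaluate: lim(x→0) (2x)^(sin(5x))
This is an exponential indeterminate form.

For exponential indeterminate forms, take the natural log:
  Let L = lim(x→0) (2x)^(sin(5x))
  Then ln(L) = lim(x→0) [exponent × ln(base)]
  Evaluate using L'Hôpital or standard limits, then exponentiate.
  L = 1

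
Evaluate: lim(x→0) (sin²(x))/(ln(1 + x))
This is a 0/0 indeterminate form.

Apply L'Hôpital's rule: differentiate numerator and denominator separately.
  f(x) = sin(x)^2   ⇒   f'(x) = 2·sin(x)·cos(x)
  g(x) = ln(x + 1)   ⇒   g'(x) = 1/(x + 1)
  lim(x→0) f'(x)/g'(x) = lim(x→0) (2·sin(x)·cos(x))/(1/(x + 1))
  = 0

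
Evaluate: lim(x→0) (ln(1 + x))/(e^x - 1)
This is a 0/0 indeterminate form.

Apply L'Hôpital's rule: differentiate numerator and denominator separately.
  f(x) = ln(x + 1)   ⇒   f'(x) = 1/(x + 1)
  g(x) = e^(x) - 1   ⇒   g'(x) = e^(x)
  lim(x→0) f'(x)/g'(x) = lim(x→0) (1/(x + 1))/(e^(x))
  = 1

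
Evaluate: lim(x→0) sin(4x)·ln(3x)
This is a 0·∞ indeterminate form.

Rewrite 0·∞ as a quotient (0/0 or ∞/∞ form), then apply L'Hôpital's rule:
  lim(x→0) sin(4x)·ln(3x) = 0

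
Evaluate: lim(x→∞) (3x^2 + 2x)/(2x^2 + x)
This is an ∞/∞ indeterminate form.

Apply L'Hôpital's rule: differentiate numerator and denominator separately.
  f(x) = 3·x^2 + 2·x   ⇒   f'(x) = 6·x + 2
  g(x) = 2·x^2 + x   ⇒   g'(x) = 4·x + 1
  lim(x→∞) f'(x)/g'(x) = lim(x→∞) (6·x + 2)/(4·x + 1)
  = 3/2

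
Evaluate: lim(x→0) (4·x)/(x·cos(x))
This is a 0/0 indeterminate form.

Apply L'Hôpital's rule: differentiate numerator and denominator separately.
  f(x) = 4·x   ⇒   f'(x) = 4
  g(x) = x·cos(x)   ⇒   g'(x) = -x·sin(x) + cos(x)
  lim(x→0) f'(x)/g'(x) = lim(x→0) (4)/(-x·sin(x) + cos(x))
  = 4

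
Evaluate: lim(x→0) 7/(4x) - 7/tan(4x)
This is an ∞-∞ indeterminate form.

Combine fractions or rationalize to convert ∞-∞ to 0/0 form:
  lim(x→0) 7/(4x) - 7/tan(4x) = 0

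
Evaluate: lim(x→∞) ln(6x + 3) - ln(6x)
This is an ∞-∞ indeterminate form.

Combine fractions or rationalize to convert ∞-∞ to 0/0 form:
  lim(x→∞) ln(6x + 3) - ln(6x) = 0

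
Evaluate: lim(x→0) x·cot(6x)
This is a 0·∞ indeterminate form.

Rewrite 0·∞ as a quotient (0/0 or ∞/∞ form), then apply L'Hôpital's rule:
  lim(x→0) x·cot(6x) = 1/6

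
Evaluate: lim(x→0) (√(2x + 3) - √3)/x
This is a standard limit.

Factor or rationalize the expression:
  lim(x→0) (√(2x + 3) - √3)/x = sqrt(3)/3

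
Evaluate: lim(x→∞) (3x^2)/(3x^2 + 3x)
This is an ∞/∞ indeterminate form.

Apply L'Hôpital's rule: differentiate numerator and denominator separately.
  f(x) = 3·x^2   ⇒   f'(x) = 6·x
  g(x) = 3·x^2 + 3·x   ⇒   g'(x) = 6·x + 3
  lim(x→∞) f'(x)/g'(x) = lim(x→∞) (6·x)/(6·x + 3)
  = 1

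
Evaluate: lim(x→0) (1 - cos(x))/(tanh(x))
This is a 0/0 indeterminate form.

Apply L'Hôpital's rule: differentiate numerator and denominator separately.
  f(x) = 1 - cos(x)   ⇒   f'(x) = sin(x)
  g(x) = tanh(x)   ⇒   g'(x) = 1 - tanh(x)^2
  lim(x→0) f'(x)/g'(x) = lim(x→0) (sin(x))/(1 - tanh(x)^2)
  = 0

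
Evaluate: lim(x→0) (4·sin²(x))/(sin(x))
This is a 0/0 indeterminate form.

Apply L'Hôpital's rule: differentiate numerator and denominator separately.
  f(x) = 4·sin(x)^2   ⇒   f'(x) = 8·sin(x)·cos(x)
  g(x) = sin(x)   ⇒   g'(x) = cos(x)
  lim(x→0) f'(x)/g'(x) = lim(x→0) (8·sin(x)·cos(x))/(cos(x))
  = 0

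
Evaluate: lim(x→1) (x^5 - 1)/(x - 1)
This is a standard limit.

Factor or rationalize the expression:
  lim(x→1) (x^5 - 1)/(x - 1) = 5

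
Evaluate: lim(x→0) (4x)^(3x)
This is an exponential indeterminate form.

For exponential indeterminate forms, take the natural log:
  Let L = lim(x→0) (4x)^(3x)
  Then ln(L) = lim(x→0) [exponent × ln(base)]
  Evaluate using L'Hôpital or standard limits, then exponentiate.
  L = 1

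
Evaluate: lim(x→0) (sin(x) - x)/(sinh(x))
This is a 0/0 indeterminate form.

Apply L'Hôpital's rule: differentiate numerator and denominator separately.
  f(x) = -x + sin(x)   ⇒   f'(x) = cos(x) - 1
  g(x) = sinh(x)   ⇒   g'(x) = cosh(x)
  lim(x→0) f'(x)/g'(x) = lim(x→0) (cos(x) - 1)/(cosh(x))
  = 0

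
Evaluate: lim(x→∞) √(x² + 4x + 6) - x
This is an ∞-∞ indeterminate form.

Combine fractions or rationalize to convert ∞-∞ to 0/0 form:
  lim(x→∞) √(x² + 4x + 6) - x = 2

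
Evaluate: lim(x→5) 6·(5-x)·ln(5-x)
This is a 0·∞ indeterminate form.

Rewrite 0·∞ as a quotient (0/0 or ∞/∞ form), then apply L'Hôpital's rule:
  lim(x→5) 6·(5-x)·ln(5-x) = 0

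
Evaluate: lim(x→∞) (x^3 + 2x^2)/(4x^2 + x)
This is an ∞/∞ indeterminate form.

Apply L'Hôpital's rule: differentiate numerator and denominator separately.
  f(x) = x^3 + 2·x^2   ⇒   f'(x) = 3·x^2 + 4·x
  g(x) = 4·x^2 + x   ⇒   g'(x) = 8·x + 1
  lim(x→∞) f'(x)/g'(x) = lim(x→∞) (3·x^2 + 4·x)/(8·x + 1)
  = ∞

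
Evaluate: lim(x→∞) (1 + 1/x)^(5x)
This is an exponential indeterminate form.

For exponential indeterminate forms, take the natural log:
  Let L = lim(x→∞) (1 + 1/x)^(5x)
  Then ln(L) = lim(x→∞) [exponent × ln(base)]
  Evaluate using L'Hôpital or standard limits, then exponentiate.
  L = e^(5)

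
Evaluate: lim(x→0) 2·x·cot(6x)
This is a 0·∞ indeterminate form.

Rewrite 0·∞ as a quotient (0/0 or ∞/∞ form), then apply L'Hôpital's rule:
  lim(x→0) 2·x·cot(6x) = 1/3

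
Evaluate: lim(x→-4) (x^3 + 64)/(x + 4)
This is a standard limit.

Factor or rationalize the expression:
  lim(x→-4) (x^3 + 64)/(x + 4) = 48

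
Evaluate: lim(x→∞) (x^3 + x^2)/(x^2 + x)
This is an ∞/∞ indeterminate form.

Apply L'Hôpital's rule: differentiate numerator and denominator separately.
  f(x) = x^3 + x^2   ⇒   f'(x) = 3·x^2 + 2·x
  g(x) = x^2 + x   ⇒   g'(x) = 2·x + 1
  lim(x→∞) f'(x)/g'(x) = lim(x→∞) (3·x^2 + 2·x)/(2·x + 1)
  = ∞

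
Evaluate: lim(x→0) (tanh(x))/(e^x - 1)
This is a 0/0 indeterminate form.

Apply L'Hôpital's rule: differentiate numerator and denominator separately.
  f(x) = tanh(x)   ⇒   f'(x) = 1 - tanh(x)^2
  g(x) = e^(x) - 1   ⇒   g'(x) = e^(x)
  lim(x→0) f'(x)/g'(x) = lim(x→0) (1 - tanh(x)^2)/(e^(x))
  = 1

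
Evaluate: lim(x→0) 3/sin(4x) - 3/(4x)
This is an ∞-∞ indeterminate form.

Combine fractions or rationalize to convert ∞-∞ to 0/0 form:
  lim(x→0) 3/sin(4x) - 3/(4x) = 0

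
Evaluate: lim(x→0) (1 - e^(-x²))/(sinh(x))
This is a 0/0 indeterminate form.

Apply L'Hôpital's rule: differentiate numerator and denominator separately.
  f(x) = 1 - e^(-x^2)   ⇒   f'(x) = 2·x·e^(-x^2)
  g(x) = sinh(x)   ⇒   g'(x) = cosh(x)
  lim(x→0) f'(x)/g'(x) = lim(x→0) (2·x·e^(-x^2))/(cosh(x))
  = 0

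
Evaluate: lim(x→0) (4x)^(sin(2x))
This is an exponential indeterminate form.

For exponential indeterminate forms, take the natural log:
  Let L = lim(x→0) (4x)^(sin(2x))
  Then ln(L) = lim(x→0) [exponent × ln(base)]
  Evaluate using L'Hôpital or standard limits, then exponentiate.
  L = 1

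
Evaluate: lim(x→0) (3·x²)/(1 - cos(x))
This is a 0/0 indeterminate form.

Apply L'Hôpital's rule: differentiate numerator and denominator separately.
  f(x) = 3·x^2   ⇒   f'(x) = 6·x
  g(x) = 1 - cos(x)   ⇒   g'(x) = sin(x)
  lim(x→0) f'(x)/g'(x) = lim(x→0) (6·x)/(sin(x))
  = 6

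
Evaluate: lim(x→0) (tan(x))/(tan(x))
This is a 0/0 indeterminate form.

Apply L'Hôpital's rule: differentiate numerator and denominator separately.
  f(x) = tan(x)   ⇒   f'(x) = tan(x)^2 + 1
  g(x) = tan(x)   ⇒   g'(x) = tan(x)^2 + 1
  lim(x→0) f'(x)/g'(x) = lim(x→0) (tan(x)^2 + 1)/(tan(x)^2 + 1)
  = 1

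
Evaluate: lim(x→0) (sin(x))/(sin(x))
This is a 0/0 indeterminate form.

Apply L'Hôpital's rule: differentiate numerator and denominator separately.
  f(x) = sin(x)   ⇒   f'(x) = cos(x)
  g(x) = sin(x)   ⇒   g'(x) = cos(x)
  lim(x→0) f'(x)/g'(x) = lim(x→0) (cos(x))/(cos(x))
  = 1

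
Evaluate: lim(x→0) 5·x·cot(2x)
This is a 0·∞ indeterminate form.

Rewrite 0·∞ as a quotient (0/0 or ∞/∞ form), then apply L'Hôpital's rule:
  lim(x→0) 5·x·cot(2x) = 5/2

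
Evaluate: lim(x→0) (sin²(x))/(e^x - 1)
This is a 0/0 indeterminate form.

Apply L'Hôpital's rule: differentiate numerator and denominator separately.
  f(x) = sin(x)^2   ⇒   f'(x) = 2·sin(x)·cos(x)
  g(x) = e^(x) - 1   ⇒   g'(x) = e^(x)
  lim(x→0) f'(x)/g'(x) = lim(x→0) (2·sin(x)·cos(x))/(e^(x))
  = 0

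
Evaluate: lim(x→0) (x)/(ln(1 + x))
This is a 0/0 indeterminate form.

Apply L'Hôpital's rule: differentiate numerator and denominator separately.
  f(x) = x   ⇒   f'(x) = 1
  g(x) = ln(x + 1)   ⇒   g'(x) = 1/(x + 1)
  lim(x→0) f'(x)/g'(x) = lim(x→0) (1)/(1/(x + 1))
  = 1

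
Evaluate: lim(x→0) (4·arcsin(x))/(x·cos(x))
This is a 0/0 indeterminate form.

Apply L'Hôpital's rule: differentiate numerator and denominator separately.
  f(x) = 4·asin(x)   ⇒   f'(x) = 4/sqrt(1 - x^2)
  g(x) = x·cos(x)   ⇒   g'(x) = -x·sin(x) + cos(x)
  lim(x→0) f'(x)/g'(x) = lim(x→0) (4/sqrt(1 - x^2))/(-x·sin(x) + cos(x))
  = 4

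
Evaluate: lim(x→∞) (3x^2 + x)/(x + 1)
This is an ∞/∞ indeterminate form.

Apply L'Hôpital's rule: differentiate numerator and denominator separately.
  f(x) = 3·x^2 + x   ⇒   f'(x) = 6·x + 1
  g(x) = x + 1   ⇒   g'(x) = 1
  lim(x→∞) f'(x)/g'(x) = lim(x→∞) (6·x + 1)/(1)
  = ∞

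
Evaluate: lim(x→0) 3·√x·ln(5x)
This is a 0·∞ indeterminate form.

Rewrite 0·∞ as a quotient (0/0 or ∞/∞ form), then apply L'Hôpital's rule:
  lim(x→0) 3·√x·ln(5x) = 0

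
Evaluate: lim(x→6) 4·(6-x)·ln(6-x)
This is a 0·∞ indeterminate form.

Rewrite 0·∞ as a quotient (0/0 or ∞/∞ form), then apply L'Hôpital's rule:
  lim(x→6) 4·(6-x)·ln(6-x) = 0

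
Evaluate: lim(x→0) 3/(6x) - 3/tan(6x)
This is an ∞-∞ indeterminate form.

Combine fractions or rationalize to convert ∞-∞ to 0/0 form:
  lim(x→0) 3/(6x) - 3/tan(6x) = 0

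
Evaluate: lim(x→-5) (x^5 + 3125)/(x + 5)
This is a standard limit.

Factor or rationalize the expression:
  lim(x→-5) (x^5 + 3125)/(x + 5) = 3125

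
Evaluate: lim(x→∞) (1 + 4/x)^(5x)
This is an exponential indeterminate form.

For exponential indeterminate forms, take the natural log:
  Let L = lim(x→∞) (1 + 4/x)^(5x)
  Then ln(L) = lim(x→∞) [exponent × ln(base)]
  Evaluate using L'Hôpital or standard limits, then exponentiate.
  L = e^(20)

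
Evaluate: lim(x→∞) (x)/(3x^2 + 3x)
This is an ∞/∞ indeterminate form.

Apply L'Hôpital's rule: differentiate numerator and denominator separately.
  f(x) = x   ⇒   f'(x) = 1
  g(x) = 3·x^2 + 3·x   ⇒   g'(x) = 6·x + 3
  lim(x→∞) f'(x)/g'(x) = lim(x→∞) (1)/(6·x + 3)
  = 0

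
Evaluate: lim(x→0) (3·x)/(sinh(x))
This is a 0/0 indeterminate form.

Apply L'Hôpital's rule: differentiate numerator and denominator separately.
  f(x) = 3·x   ⇒   f'(x) = 3
  g(x) = sinh(x)   ⇒   g'(x) = cosh(x)
  lim(x→0) f'(x)/g'(x) = lim(x→0) (3)/(cosh(x))
  = 3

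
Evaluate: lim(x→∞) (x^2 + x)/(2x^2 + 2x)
This is an ∞/∞ indeterminate form.

Apply L'Hôpital's rule: differentiate numerator and denominator separately.
  f(x) = x^2 + x   ⇒   f'(x) = 2·x + 1
  g(x) = 2·x^2 + 2·x   ⇒   g'(x) = 4·x + 2
  lim(x→∞) f'(x)/g'(x) = lim(x→∞) (2·x + 1)/(4·x + 2)
  = 1/2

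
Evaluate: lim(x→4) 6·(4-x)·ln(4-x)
This is a 0·∞ indeterminate form.

Rewrite 0·∞ as a quotient (0/0 or ∞/∞ form), then apply L'Hôpital's rule:
  lim(x→4) 6·(4-x)·ln(4-x) = 0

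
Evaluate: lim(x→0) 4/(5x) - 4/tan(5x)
This is an ∞-∞ indeterminate form.

Combine fractions or rationalize to convert ∞-∞ to 0/0 form:
  lim(x→0) 4/(5x) - 4/tan(5x) = 0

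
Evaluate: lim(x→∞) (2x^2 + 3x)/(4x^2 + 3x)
This is an ∞/∞ indeterminate form.

Apply L'Hôpital's rule: differentiate numerator and denominator separately.
  f(x) = 2·x^2 + 3·x   ⇒   f'(x) = 4·x + 3
  g(x) = 4·x^2 + 3·x   ⇒   g'(x) = 8·x + 3
  lim(x→∞) f'(x)/g'(x) = lim(x→∞) (4·x + 3)/(8·x + 3)
  = 1/2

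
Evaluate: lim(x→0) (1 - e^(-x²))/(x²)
This is a 0/0 indeterminate form.

Apply L'Hôpital's rule: differentiate numerator and denominator separately.
  f(x) = 1 - e^(-x^2)   ⇒   f'(x) = 2·x·e^(-x^2)
  g(x) = x^2   ⇒   g'(x) = 2·x
  lim(x→0) f'(x)/g'(x) = lim(x→0) (2·x·e^(-x^2))/(2·x)
  = 1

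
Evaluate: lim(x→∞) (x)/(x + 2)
This is an ∞/∞ indeterminate form.

Apply L'Hôpital's rule: differentiate numerator and denominator separately.
  f(x) = x   ⇒   f'(x) = 1
  g(x) = x + 2   ⇒   g'(x) = 1
  lim(x→∞) f'(x)/g'(x) = lim(x→∞) (1)/(1)
  = 1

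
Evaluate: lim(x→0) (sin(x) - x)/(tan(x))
This is a 0/0 indeterminate form.

Apply L'Hôpital's rule: differentiate numerator and denominator separately.
  f(x) = -x + sin(x)   ⇒   f'(x) = cos(x) - 1
  g(x) = tan(x)   ⇒   g'(x) = tan(x)^2 + 1
  lim(x→0) f'(x)/g'(x) = lim(x→0) (cos(x) - 1)/(tan(x)^2 + 1)
  = 0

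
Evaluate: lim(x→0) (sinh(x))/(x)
This is a 0/0 indeterminate form.

Apply L'Hôpital's rule: differentiate numerator and denominator separately.
  f(x) = sinh(x)   ⇒   f'(x) = cosh(x)
  g(x) = x   ⇒   g'(x) = 1
  lim(x→0) f'(x)/g'(x) = lim(x→0) (cosh(x))/(1)
  = 1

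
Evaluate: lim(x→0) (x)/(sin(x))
This is a 0/0 indeterminate form.

Apply L'Hôpital's rule: differentiate numerator and denominator separately.
  f(x) = x   ⇒   f'(x) = 1
  g(x) = sin(x)   ⇒   g'(x) = cos(x)
  lim(x→0) f'(x)/g'(x) = lim(x→0) (1)/(cos(x))
  = 1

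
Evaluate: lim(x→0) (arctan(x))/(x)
This is a 0/0 indeterminate form.

Apply L'Hôpital's rule: differentiate numerator and denominator separately.
  f(x) = atan(x)   ⇒   f'(x) = 1/(x^2 + 1)
  g(x) = x   ⇒   g'(x) = 1
  lim(x→0) f'(x)/g'(x) = lim(x→0) (1/(x^2 + 1))/(1)
  = 1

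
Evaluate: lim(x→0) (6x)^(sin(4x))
This is an exponential indeterminate form.

For exponential indeterminate forms, take the natural log:
  Let L = lim(x→0) (6x)^(sin(4x))
  Then ln(L) = lim(x→0) [exponent × ln(base)]
  Evaluate using L'Hôpital or standard limits, then exponentiate.
  L = 1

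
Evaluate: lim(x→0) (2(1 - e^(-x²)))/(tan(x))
This is a 0/0 indeterminate form.

Apply L'Hôpital's rule: differentiate numerator and denominator separately.
  f(x) = 2 - 2·e^(-x^2)   ⇒   f'(x) = 4·x·e^(-x^2)
  g(x) = tan(x)   ⇒   g'(x) = tan(x)^2 + 1
  lim(x→0) f'(x)/g'(x) = lim(x→0) (4·x·e^(-x^2))/(tan(x)^2 + 1)
  = 0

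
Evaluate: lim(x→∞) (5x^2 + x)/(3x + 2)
This is an ∞/∞ indeterminate form.

Apply L'Hôpital's rule: differentiate numerator and denominator separately.
  f(x) = 5·x^2 + x   ⇒   f'(x) = 10·x + 1
  g(x) = 3·x + 2   ⇒   g'(x) = 3
  lim(x→∞) f'(x)/g'(x) = lim(x→∞) (10·x + 1)/(3)
  = ∞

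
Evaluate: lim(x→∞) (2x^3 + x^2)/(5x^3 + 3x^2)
This is an ∞/∞ indeterminate form.

Apply L'Hôpital's rule: differentiate numerator and denominator separately.
  f(x) = 2·x^3 + x^2   ⇒   f'(x) = 6·x^2 + 2·x
  g(x) = 5·x^3 + 3·x^2   ⇒   g'(x) = 15·x^2 + 6·x
  lim(x→∞) f'(x)/g'(x) = lim(x→∞) (6·x^2 + 2·x)/(15·x^2 + 6·x)
  = 2/5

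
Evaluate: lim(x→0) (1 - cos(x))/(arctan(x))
This is a 0/0 indeterminate form.

Apply L'Hôpital's rule: differentiate numerator and denominator separately.
  f(x) = 1 - cos(x)   ⇒   f'(x) = sin(x)
  g(x) = atan(x)   ⇒   g'(x) = 1/(x^2 + 1)
  lim(x→0) f'(x)/g'(x) = lim(x→0) (sin(x))/(1/(x^2 + 1))
  = 0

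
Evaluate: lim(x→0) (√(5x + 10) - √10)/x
This is a standard limit.

Factor or rationalize the expression:
  lim(x→0) (√(5x + 10) - √10)/x = sqrt(10)/4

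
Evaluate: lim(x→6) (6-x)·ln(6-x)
This is a 0·∞ indeterminate form.

Rewrite 0·∞ as a quotient (0/0 or ∞/∞ form), then apply L'Hôpital's rule:
  lim(x→6) (6-x)·ln(6-x) = 0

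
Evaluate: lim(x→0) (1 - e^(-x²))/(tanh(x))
This is a 0/0 indeterminate form.

Apply L'Hôpital's rule: differentiate numerator and denominator separately.
  f(x) = 1 - e^(-x^2)   ⇒   f'(x) = 2·x·e^(-x^2)
  g(x) = tanh(x)   ⇒   g'(x) = 1 - tanh(x)^2
  lim(x→0) f'(x)/g'(x) = lim(x→0) (2·x·e^(-x^2))/(1 - tanh(x)^2)
  = 0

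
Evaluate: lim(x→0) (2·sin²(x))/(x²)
This is a 0/0 indeterminate form.

Apply L'Hôpital's rule: differentiate numerator and denominator separately.
  f(x) = 2·sin(x)^2   ⇒   f'(x) = 4·sin(x)·cos(x)
  g(x) = x^2   ⇒   g'(x) = 2·x
  lim(x→0) f'(x)/g'(x) = lim(x→0) (4·sin(x)·cos(x))/(2·x)
  = 2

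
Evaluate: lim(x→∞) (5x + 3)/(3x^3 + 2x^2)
This is an ∞/∞ indeterminate form.

Apply L'Hôpital's rule: differentiate numerator and denominator separately.
  f(x) = 5·x + 3   ⇒   f'(x) = 5
  g(x) = 3·x^3 + 2·x^2   ⇒   g'(x) = 9·x^2 + 4·x
  lim(x→∞) f'(x)/g'(x) = lim(x→∞) (5)/(9·x^2 + 4·x)
  = 0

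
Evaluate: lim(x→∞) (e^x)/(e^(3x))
This is an ∞/∞ indeterminate form.

Apply L'Hôpital's rule: differentiate numerator and denominator separately.
  f(x) = e^(x)   ⇒   f'(x) = e^(x)
  g(x) = e^(3·x)   ⇒   g'(x) = 3·e^(3·x)
  lim(x→∞) f'(x)/g'(x) = lim(x→∞) (e^(x))/(3·e^(3·x))
  = 0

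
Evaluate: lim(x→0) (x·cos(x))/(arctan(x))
This is a 0/0 indeterminate form.

Apply L'Hôpital's rule: differentiate numerator and denominator separately.
  f(x) = x·cos(x)   ⇒   f'(x) = -x·sin(x) + cos(x)
  g(x) = atan(x)   ⇒   g'(x) = 1/(x^2 + 1)
  lim(x→0) f'(x)/g'(x) = lim(x→0) (-x·sin(x) + cos(x))/(1/(x^2 + 1))
  = 1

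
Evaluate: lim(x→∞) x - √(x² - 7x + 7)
This is an ∞-∞ indeterminate form.

Combine fractions or rationalize to convert ∞-∞ to 0/0 form:
  lim(x→∞) x - √(x² - 7x + 7) = 7/2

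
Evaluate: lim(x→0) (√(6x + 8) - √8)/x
This is a standard limit.

Factor or rationalize the expression:
  lim(x→0) (√(6x + 8) - √8)/x = 3·sqrt(2)/4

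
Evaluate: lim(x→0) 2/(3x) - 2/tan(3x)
This is an ∞-∞ indeterminate form.

Combine fractions or rationalize to convert ∞-∞ to 0/0 form:
  lim(x→0) 2/(3x) - 2/tan(3x) = 0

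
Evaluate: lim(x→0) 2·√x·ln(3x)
This is a 0·∞ indeterminate form.

Rewrite 0·∞ as a quotient (0/0 or ∞/∞ form), then apply L'Hôpital's rule:
  lim(x→0) 2·√x·ln(3x) = 0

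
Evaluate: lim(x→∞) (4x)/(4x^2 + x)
This is an ∞/∞ indeterminate form.

Apply L'Hôpital's rule: differentiate numerator and denominator separately.
  f(x) = 4·x   ⇒   f'(x) = 4
  g(x) = 4·x^2 + x   ⇒   g'(x) = 8·x + 1
  lim(x→∞) f'(x)/g'(x) = lim(x→∞) (4)/(8·x + 1)
  = 0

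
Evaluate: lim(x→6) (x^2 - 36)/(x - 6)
This is a standard limit.

Factor or rationalize the expression:
  lim(x→6) (x^2 - 36)/(x - 6) = 12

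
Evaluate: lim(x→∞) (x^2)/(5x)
This is an ∞/∞ indeterminate form.

Apply L'Hôpital's rule: differentiate numerator and denominator separately.
  f(x) = x^2   ⇒   f'(x) = 2·x
  g(x) = 5·x   ⇒   g'(x) = 5
  lim(x→∞) f'(x)/g'(x) = lim(x→∞) (2·x)/(5)
  = ∞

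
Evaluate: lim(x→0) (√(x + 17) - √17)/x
This is a standard limit.

Factor or rationalize the expression:
  lim(x→0) (√(x + 17) - √17)/x = sqrt(17)/34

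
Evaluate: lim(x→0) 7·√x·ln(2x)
This is a 0·∞ indeterminate form.

Rewrite 0·∞ as a quotient (0/0 or ∞/∞ form), then apply L'Hôpital's rule:
  lim(x→0) 7·√x·ln(2x) = 0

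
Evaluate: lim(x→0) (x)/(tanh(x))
This is a 0/0 indeterminate form.

Apply L'Hôpital's rule: differentiate numerator and denominator separately.
  f(x) = x   ⇒   f'(x) = 1
  g(x) = tanh(x)   ⇒   g'(x) = 1 - tanh(x)^2
  lim(x→0) f'(x)/g'(x) = lim(x→0) (1)/(1 - tanh(x)^2)
  = 1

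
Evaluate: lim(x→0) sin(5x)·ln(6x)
This is a 0·∞ indeterminate form.

Rewrite 0·∞ as a quotient (0/0 or ∞/∞ form), then apply L'Hôpital's rule:
  lim(x→0) sin(5x)·ln(6x) = 0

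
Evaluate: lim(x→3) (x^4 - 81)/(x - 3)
This is a standard limit.

Factor or rationalize the expression:
  lim(x→3) (x^4 - 81)/(x - 3) = 108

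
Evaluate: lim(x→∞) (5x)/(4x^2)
This is an ∞/∞ indeterminate form.

Apply L'Hôpital's rule: differentiate numerator and denominator separately.
  f(x) = 5·x   ⇒   f'(x) = 5
  g(x) = 4·x^2   ⇒   g'(x) = 8·x
  lim(x→∞) f'(x)/g'(x) = lim(x→∞) (5)/(8·x)
  = 0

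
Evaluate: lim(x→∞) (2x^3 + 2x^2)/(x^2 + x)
This is an ∞/∞ indeterminate form.

Apply L'Hôpital's rule: differentiate numerator and denominator separately.
  f(x) = 2·x^3 + 2·x^2   ⇒   f'(x) = 6·x^2 + 4·x
  g(x) = x^2 + x   ⇒   g'(x) = 2·x + 1
  lim(x→∞) f'(x)/g'(x) = lim(x→∞) (6·x^2 + 4·x)/(2·x + 1)
  = ∞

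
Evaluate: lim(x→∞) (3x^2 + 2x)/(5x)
This is an ∞/∞ indeterminate form.

Apply L'Hôpital's rule: differentiate numerator and denominator separately.
  f(x) = 3·x^2 + 2·x   ⇒   f'(x) = 6·x + 2
  g(x) = 5·x   ⇒   g'(x) = 5
  lim(x→∞) f'(x)/g'(x) = lim(x→∞) (6·x + 2)/(5)
  = ∞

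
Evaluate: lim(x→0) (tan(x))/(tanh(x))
This is a 0/0 indeterminate form.

Apply L'Hôpital's rule: differentiate numerator and denominator separately.
  f(x) = tan(x)   ⇒   f'(x) = tan(x)^2 + 1
  g(x) = tanh(x)   ⇒   g'(x) = 1 - tanh(x)^2
  lim(x→0) f'(x)/g'(x) = lim(x→0) (tan(x)^2 + 1)/(1 - tanh(x)^2)
  = 1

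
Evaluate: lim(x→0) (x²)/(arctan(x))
This is a 0/0 indeterminate form.

Apply L'Hôpital's rule: differentiate numerator and denominator separately.
  f(x) = x^2   ⇒   f'(x) = 2·x
  g(x) = atan(x)   ⇒   g'(x) = 1/(x^2 + 1)
  lim(x→0) f'(x)/g'(x) = lim(x→0) (2·x)/(1/(x^2 + 1))
  = 0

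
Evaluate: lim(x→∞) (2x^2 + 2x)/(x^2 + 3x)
This is an ∞/∞ indeterminate form.

Apply L'Hôpital's rule: differentiate numerator and denominator separately.
  f(x) = 2·x^2 + 2·x   ⇒   f'(x) = 4·x + 2
  g(x) = x^2 + 3·x   ⇒   g'(x) = 2·x + 3
  lim(x→∞) f'(x)/g'(x) = lim(x→∞) (4·x + 2)/(2·x + 3)
  = 2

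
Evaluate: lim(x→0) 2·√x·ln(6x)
This is a 0·∞ indeterminate form.

Rewrite 0·∞ as a quotient (0/0 or ∞/∞ form), then apply L'Hôpital's rule:
  lim(x→0) 2·√x·ln(6x) = 0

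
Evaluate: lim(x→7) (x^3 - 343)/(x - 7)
This is a standard limit.

Factor or rationalize the expression:
  lim(x→7) (x^3 - 343)/(x - 7) = 147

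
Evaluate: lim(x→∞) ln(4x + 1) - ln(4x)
This is an ∞-∞ indeterminate form.

Combine fractions or rationalize to convert ∞-∞ to 0/0 form:
  lim(x→∞) ln(4x + 1) - ln(4x) = 0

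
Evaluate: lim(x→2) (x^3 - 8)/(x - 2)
This is a standard limit.

Factor or rationalize the expression:
  lim(x→2) (x^3 - 8)/(x - 2) = 12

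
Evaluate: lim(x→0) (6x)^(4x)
This is an exponential indeterminate form.

For exponential indeterminate forms, take the natural log:
  Let L = lim(x→0) (6x)^(4x)
  Then ln(L) = lim(x→0) [exponent × ln(base)]
  Evaluate using L'Hôpital or standard limits, then exponentiate.
  L = 1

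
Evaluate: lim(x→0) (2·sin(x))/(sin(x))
This is a 0/0 indeterminate form.

Apply L'Hôpital's rule: differentiate numerator and denominator separately.
  f(x) = 2·sin(x)   ⇒   f'(x) = 2·cos(x)
  g(x) = sin(x)   ⇒   g'(x) = cos(x)
  lim(x→0) f'(x)/g'(x) = lim(x→0) (2·cos(x))/(cos(x))
  = 2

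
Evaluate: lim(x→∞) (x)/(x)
This is an ∞/∞ indeterminate form.

Apply L'Hôpital's rule: differentiate numerator and denominator separately.
  f(x) = x   ⇒   f'(x) = 1
  g(x) = x   ⇒   g'(x) = 1
  lim(x→∞) f'(x)/g'(x) = lim(x→∞) (1)/(1)
  = 1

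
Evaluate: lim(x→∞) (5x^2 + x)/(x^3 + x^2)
This is an ∞/∞ indeterminate form.

Apply L'Hôpital's rule: differentiate numerator and denominator separately.
  f(x) = 5·x^2 + x   ⇒   f'(x) = 10·x + 1
  g(x) = x^3 + x^2   ⇒   g'(x) = 3·x^2 + 2·x
  lim(x→∞) f'(x)/g'(x) = lim(x→∞) (10·x + 1)/(3·x^2 + 2·x)
  = 0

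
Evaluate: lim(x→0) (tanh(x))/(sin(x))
This is a 0/0 indeterminate form.

Apply L'Hôpital's rule: differentiate numerator and denominator separately.
  f(x) = tanh(x)   ⇒   f'(x) = 1 - tanh(x)^2
  g(x) = sin(x)   ⇒   g'(x) = cos(x)
  lim(x→0) f'(x)/g'(x) = lim(x→0) (1 - tanh(x)^2)/(cos(x))
  = 1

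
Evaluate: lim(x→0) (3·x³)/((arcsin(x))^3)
This is a 0/0 indeterminate form.

Apply L'Hôpital's rule: differentiate numerator and denominator separately.
  f(x) = 3·x^3   ⇒   f'(x) = 9·x^2
  g(x) = asin(x)^3   ⇒   g'(x) = 3·asin(x)^2/sqrt(1 - x^2)
  lim(x→0) f'(x)/g'(x) = lim(x→0) (9·x^2)/(3·asin(x)^2/sqrt(1 - x^2))
  = 3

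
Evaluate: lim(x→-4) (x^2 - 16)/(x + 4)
This is a standard limit.

Factor or rationalize the expression:
  lim(x→-4) (x^2 - 16)/(x + 4) = -8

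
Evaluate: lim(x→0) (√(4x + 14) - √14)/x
This is a standard limit.

Factor or rationalize the expression:
  lim(x→0) (√(4x + 14) - √14)/x = sqrt(14)/7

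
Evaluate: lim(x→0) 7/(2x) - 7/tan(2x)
This is an ∞-∞ indeterminate form.

Combine fractions or rationalize to convert ∞-∞ to 0/0 form:
  lim(x→0) 7/(2x) - 7/tan(2x) = 0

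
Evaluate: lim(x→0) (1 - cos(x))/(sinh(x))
This is a 0/0 indeterminate form.

Apply L'Hôpital's rule: differentiate numerator and denominator separately.
  f(x) = 1 - cos(x)   ⇒   f'(x) = sin(x)
  g(x) = sinh(x)   ⇒   g'(x) = cosh(x)
  lim(x→0) f'(x)/g'(x) = lim(x→0) (sin(x))/(cosh(x))
  = 0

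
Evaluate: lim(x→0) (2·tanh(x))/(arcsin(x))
This is a 0/0 indeterminate form.

Apply L'Hôpital's rule: differentiate numerator and denominator separately.
  f(x) = 2·tanh(x)   ⇒   f'(x) = 2 - 2·tanh(x)^2
  g(x) = asin(x)   ⇒   g'(x) = 1/sqrt(1 - x^2)
  lim(x→0) f'(x)/g'(x) = lim(x→0) (2 - 2·tanh(x)^2)/(1/sqrt(1 - x^2))
  = 2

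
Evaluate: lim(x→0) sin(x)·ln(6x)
This is a 0·∞ indeterminate form.

Rewrite 0·∞ as a quotient (0/0 or ∞/∞ form), then apply L'Hôpital's rule:
  lim(x→0) sin(x)·ln(6x) = 0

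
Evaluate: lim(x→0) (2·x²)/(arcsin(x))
This is a 0/0 indeterminate form.

Apply L'Hôpital's rule: differentiate numerator and denominator separately.
  f(x) = 2·x^2   ⇒   f'(x) = 4·x
  g(x) = asin(x)   ⇒   g'(x) = 1/sqrt(1 - x^2)
  lim(x→0) f'(x)/g'(x) = lim(x→0) (4·x)/(1/sqrt(1 - x^2))
  = 0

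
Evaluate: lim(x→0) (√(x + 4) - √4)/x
This is a standard limit.

Factor or rationalize the expression:
  lim(x→0) (√(x + 4) - √4)/x = 1/4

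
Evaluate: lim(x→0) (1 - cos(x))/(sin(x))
This is a 0/0 indeterminate form.

Apply L'Hôpital's rule: differentiate numerator and denominator separately.
  f(x) = 1 - cos(x)   ⇒   f'(x) = sin(x)
  g(x) = sin(x)   ⇒   g'(x) = cos(x)
  lim(x→0) f'(x)/g'(x) = lim(x→0) (sin(x))/(cos(x))
  = 0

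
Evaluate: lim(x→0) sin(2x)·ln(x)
This is a 0·∞ indeterminate form.

Rewrite 0·∞ as a quotient (0/0 or ∞/∞ form), then apply L'Hôpital's rule:
  lim(x→0) sin(2x)·ln(x) = 0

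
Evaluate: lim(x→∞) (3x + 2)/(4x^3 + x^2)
This is an ∞/∞ indeterminate form.

Apply L'Hôpital's rule: differentiate numerator and denominator separately.
  f(x) = 3·x + 2   ⇒   f'(x) = 3
  g(x) = 4·x^3 + x^2   ⇒   g'(x) = 12·x^2 + 2·x
  lim(x→∞) f'(x)/g'(x) = lim(x→∞) (3)/(12·x^2 + 2·x)
  = 0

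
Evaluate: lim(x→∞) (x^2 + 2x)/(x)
This is an ∞/∞ indeterminate form.

Apply L'Hôpital's rule: differentiate numerator and denominator separately.
  f(x) = x^2 + 2·x   ⇒   f'(x) = 2·x + 2
  g(x) = x   ⇒   g'(x) = 1
  lim(x→∞) f'(x)/g'(x) = lim(x→∞) (2·x + 2)/(1)
  = ∞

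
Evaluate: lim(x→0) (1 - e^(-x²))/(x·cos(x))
This is a 0/0 indeterminate form.

Apply L'Hôpital's rule: differentiate numerator and denominator separately.
  f(x) = 1 - e^(-x^2)   ⇒   f'(x) = 2·x·e^(-x^2)
  g(x) = x·cos(x)   ⇒   g'(x) = -x·sin(x) + cos(x)
  lim(x→0) f'(x)/g'(x) = lim(x→0) (2·x·e^(-x^2))/(-x·sin(x) + cos(x))
  = 0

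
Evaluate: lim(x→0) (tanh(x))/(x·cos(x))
This is a 0/0 indeterminate form.

Apply L'Hôpital's rule: differentiate numerator and denominator separately.
  f(x) = tanh(x)   ⇒   f'(x) = 1 - tanh(x)^2
  g(x) = x·cos(x)   ⇒   g'(x) = -x·sin(x) + cos(x)
  lim(x→0) f'(x)/g'(x) = lim(x→0) (1 - tanh(x)^2)/(-x·sin(x) + cos(x))
  = 1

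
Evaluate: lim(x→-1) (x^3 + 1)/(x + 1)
This is a standard limit.

Factor or rationalize the expression:
  lim(x→-1) (x^3 + 1)/(x + 1) = 3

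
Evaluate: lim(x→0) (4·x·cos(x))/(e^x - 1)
This is a 0/0 indeterminate form.

Apply L'Hôpital's rule: differentiate numerator and denominator separately.
  f(x) = 4·x·cos(x)   ⇒   f'(x) = -4·x·sin(x) + 4·cos(x)
  g(x) = e^(x) - 1   ⇒   g'(x) = e^(x)
  lim(x→0) f'(x)/g'(x) = lim(x→0) (-4·x·sin(x) + 4·cos(x))/(e^(x))
  = 4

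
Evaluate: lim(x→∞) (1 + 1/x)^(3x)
This is an exponential indeterminate form.

For exponential indeterminate forms, take the natural log:
  Let L = lim(x→∞) (1 + 1/x)^(3x)
  Then ln(L) = lim(x→∞) [exponent × ln(base)]
  Evaluate using L'Hôpital or standard limits, then exponentiate.
  L = e^(3)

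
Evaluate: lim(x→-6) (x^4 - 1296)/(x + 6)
This is a standard limit.

Factor or rationalize the expression:
  lim(x→-6) (x^4 - 1296)/(x + 6) = -864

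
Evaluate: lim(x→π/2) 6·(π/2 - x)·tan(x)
This is a 0·∞ indeterminate form.

Rewrite 0·∞ as a quotient (0/0 or ∞/∞ form), then apply L'Hôpital's rule:
  lim(x→π/2) 6·(π/2 - x)·tan(x) = 6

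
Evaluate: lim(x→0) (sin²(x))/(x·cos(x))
This is a 0/0 indeterminate form.

Apply L'Hôpital's rule: differentiate numerator and denominator separately.
  f(x) = sin(x)^2   ⇒   f'(x) = 2·sin(x)·cos(x)
  g(x) = x·cos(x)   ⇒   g'(x) = -x·sin(x) + cos(x)
  lim(x→0) f'(x)/g'(x) = lim(x→0) (2·sin(x)·cos(x))/(-x·sin(x) + cos(x))
  = 0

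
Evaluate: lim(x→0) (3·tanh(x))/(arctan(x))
This is a 0/0 indeterminate form.

Apply L'Hôpital's rule: differentiate numerator and denominator separately.
  f(x) = 3·tanh(x)   ⇒   f'(x) = 3 - 3·tanh(x)^2
  g(x) = atan(x)   ⇒   g'(x) = 1/(x^2 + 1)
  lim(x→0) f'(x)/g'(x) = lim(x→0) (3 - 3·tanh(x)^2)/(1/(x^2 + 1))
  = 3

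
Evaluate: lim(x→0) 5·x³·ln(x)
This is a 0·∞ indeterminate form.

Rewrite 0·∞ as a quotient (0/0 or ∞/∞ form), then apply L'Hôpital's rule:
  lim(x→0) 5·x³·ln(x) = 0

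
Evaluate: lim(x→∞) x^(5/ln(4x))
This is an exponential indeterminate form.

For exponential indeterminate forms, take the natural log:
  Let L = lim(x→∞) x^(5/ln(4x))
  Then ln(L) = lim(x→∞) [exponent × ln(base)]
  Evaluate using L'Hôpital or standard limits, then exponentiate.
  L = e^(5)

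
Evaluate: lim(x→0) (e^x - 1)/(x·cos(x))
This is a 0/0 indeterminate form.

Apply L'Hôpital's rule: differentiate numerator and denominator separately.
  f(x) = e^(x) - 1   ⇒   f'(x) = e^(x)
  g(x) = x·cos(x)   ⇒   g'(x) = -x·sin(x) + cos(x)
  lim(x→0) f'(x)/g'(x) = lim(x→0) (e^(x))/(-x·sin(x) + cos(x))
  = 1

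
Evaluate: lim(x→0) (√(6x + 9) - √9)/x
This is a standard limit.

Factor or rationalize the expression:
  lim(x→0) (√(6x + 9) - √9)/x = 1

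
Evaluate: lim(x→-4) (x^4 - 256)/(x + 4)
This is a standard limit.

Factor or rationalize the expression:
  lim(x→-4) (x^4 - 256)/(x + 4) = -256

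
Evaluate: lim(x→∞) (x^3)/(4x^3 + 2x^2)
This is an ∞/∞ indeterminate form.

Apply L'Hôpital's rule: differentiate numerator and denominator separately.
  f(x) = x^3   ⇒   f'(x) = 3·x^2
  g(x) = 4·x^3 + 2·x^2   ⇒   g'(x) = 12·x^2 + 4·x
  lim(x→∞) f'(x)/g'(x) = lim(x→∞) (3·x^2)/(12·x^2 + 4·x)
  = 1/4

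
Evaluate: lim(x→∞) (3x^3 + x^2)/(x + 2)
This is an ∞/∞ indeterminate form.

Apply L'Hôpital's rule: differentiate numerator and denominator separately.
  f(x) = 3·x^3 + x^2   ⇒   f'(x) = 9·x^2 + 2·x
  g(x) = x + 2   ⇒   g'(x) = 1
  lim(x→∞) f'(x)/g'(x) = lim(x→∞) (9·x^2 + 2·x)/(1)
  = ∞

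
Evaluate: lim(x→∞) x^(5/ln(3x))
This is an exponential indeterminate form.

For exponential indeterminate forms, take the natural log:
  Let L = lim(x→∞) x^(5/ln(3x))
  Then ln(L) = lim(x→∞) [exponent × ln(base)]
  Evaluate using L'Hôpital or standard limits, then exponentiate.
  L = e^(5)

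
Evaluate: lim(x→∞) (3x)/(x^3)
This is an ∞/∞ indeterminate form.

Apply L'Hôpital's rule: differentiate numerator and denominator separately.
  f(x) = 3·x   ⇒   f'(x) = 3
  g(x) = x^3   ⇒   g'(x) = 3·x^2
  lim(x→∞) f'(x)/g'(x) = lim(x→∞) (3)/(3·x^2)
  = 0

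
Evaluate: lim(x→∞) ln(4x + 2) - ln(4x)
This is an ∞-∞ indeterminate form.

Combine fractions or rationalize to convert ∞-∞ to 0/0 form:
  lim(x→∞) ln(4x + 2) - ln(4x) = 0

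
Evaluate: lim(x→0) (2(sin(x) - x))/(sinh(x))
This is a 0/0 indeterminate form.

Apply L'Hôpital's rule: differentiate numerator and denominator separately.
  f(x) = -2·x + 2·sin(x)   ⇒   f'(x) = 2·cos(x) - 2
  g(x) = sinh(x)   ⇒   g'(x) = cosh(x)
  lim(x→0) f'(x)/g'(x) = lim(x→0) (2·cos(x) - 2)/(cosh(x))
  = 0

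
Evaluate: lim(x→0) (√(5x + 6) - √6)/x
This is a standard limit.

Factor or rationalize the expression:
  lim(x→0) (√(5x + 6) - √6)/x = 5·sqrt(6)/12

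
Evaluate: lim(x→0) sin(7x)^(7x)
This is an exponential indeterminate form.

For exponential indeterminate forms, take the natural log:
  Let L = lim(x→0) sin(7x)^(7x)
  Then ln(L) = lim(x→0) [exponent × ln(base)]
  Evaluate using L'Hôpital or standard limits, then exponentiate.
  L = 1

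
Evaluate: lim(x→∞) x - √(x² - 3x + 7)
This is an ∞-∞ indeterminate form.

Combine fractions or rationalize to convert ∞-∞ to 0/0 form:
  lim(x→∞) x - √(x² - 3x + 7) = 3/2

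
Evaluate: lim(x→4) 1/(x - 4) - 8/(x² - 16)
This is an ∞-∞ indeterminate form.

Combine fractions or rationalize to convert ∞-∞ to 0/0 form:
  lim(x→4) 1/(x - 4) - 8/(x² - 16) = 1/8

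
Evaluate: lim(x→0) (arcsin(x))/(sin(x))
This is a 0/0 indeterminate form.

Apply L'Hôpital's rule: differentiate numerator and denominator separately.
  f(x) = asin(x)   ⇒   f'(x) = 1/sqrt(1 - x^2)
  g(x) = sin(x)   ⇒   g'(x) = cos(x)
  lim(x→0) f'(x)/g'(x) = lim(x→0) (1/sqrt(1 - x^2))/(cos(x))
  = 1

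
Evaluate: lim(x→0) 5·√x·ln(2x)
This is a 0·∞ indeterminate form.

Rewrite 0·∞ as a quotient (0/0 or ∞/∞ form), then apply L'Hôpital's rule:
  lim(x→0) 5·√x·ln(2x) = 0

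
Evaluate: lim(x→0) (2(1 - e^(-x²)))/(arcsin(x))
This is a 0/0 indeterminate form.

Apply L'Hôpital's rule: differentiate numerator and denominator separately.
  f(x) = 2 - 2·e^(-x^2)   ⇒   f'(x) = 4·x·e^(-x^2)
  g(x) = asin(x)   ⇒   g'(x) = 1/sqrt(1 - x^2)
  lim(x→0) f'(x)/g'(x) = lim(x→0) (4·x·e^(-x^2))/(1/sqrt(1 - x^2))
  = 0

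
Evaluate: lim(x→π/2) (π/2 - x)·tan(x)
This is a 0·∞ indeterminate form.

Rewrite 0·∞ as a quotient (0/0 or ∞/∞ form), then apply L'Hôpital's rule:
  lim(x→π/2) (π/2 - x)·tan(x) = 1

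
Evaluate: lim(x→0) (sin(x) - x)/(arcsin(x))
This is a 0/0 indeterminate form.

Apply L'Hôpital's rule: differentiate numerator and denominator separately.
  f(x) = -x + sin(x)   ⇒   f'(x) = cos(x) - 1
  g(x) = asin(x)   ⇒   g'(x) = 1/sqrt(1 - x^2)
  lim(x→0) f'(x)/g'(x) = lim(x→0) (cos(x) - 1)/(1/sqrt(1 - x^2))
  = 0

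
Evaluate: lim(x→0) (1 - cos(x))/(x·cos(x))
This is a 0/0 indeterminate form.

Apply L'Hôpital's rule: differentiate numerator and denominator separately.
  f(x) = 1 - cos(x)   ⇒   f'(x) = sin(x)
  g(x) = x·cos(x)   ⇒   g'(x) = -x·sin(x) + cos(x)
  lim(x→0) f'(x)/g'(x) = lim(x→0) (sin(x))/(-x·sin(x) + cos(x))
  = 0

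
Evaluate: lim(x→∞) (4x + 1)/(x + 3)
This is an ∞/∞ indeterminate form.

Apply L'Hôpital's rule: differentiate numerator and denominator separately.
  f(x) = 4·x + 1   ⇒   f'(x) = 4
  g(x) = x + 3   ⇒   g'(x) = 1
  lim(x→∞) f'(x)/g'(x) = lim(x→∞) (4)/(1)
  = 4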